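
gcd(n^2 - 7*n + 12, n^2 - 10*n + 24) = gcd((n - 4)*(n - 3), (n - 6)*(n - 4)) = n - 4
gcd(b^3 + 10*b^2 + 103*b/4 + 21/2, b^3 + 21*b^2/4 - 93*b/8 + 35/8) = 1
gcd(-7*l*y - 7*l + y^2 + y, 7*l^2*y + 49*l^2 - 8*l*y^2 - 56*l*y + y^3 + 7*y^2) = -7*l + y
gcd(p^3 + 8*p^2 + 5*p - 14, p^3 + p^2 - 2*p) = p^2 + p - 2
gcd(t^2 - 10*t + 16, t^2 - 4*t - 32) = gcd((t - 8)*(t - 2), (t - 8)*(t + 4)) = t - 8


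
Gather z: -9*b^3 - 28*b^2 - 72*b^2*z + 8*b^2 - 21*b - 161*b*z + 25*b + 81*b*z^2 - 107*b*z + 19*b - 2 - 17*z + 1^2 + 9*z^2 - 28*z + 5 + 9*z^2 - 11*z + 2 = -9*b^3 - 20*b^2 + 23*b + z^2*(81*b + 18) + z*(-72*b^2 - 268*b - 56) + 6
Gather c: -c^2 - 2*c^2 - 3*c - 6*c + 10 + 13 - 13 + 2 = -3*c^2 - 9*c + 12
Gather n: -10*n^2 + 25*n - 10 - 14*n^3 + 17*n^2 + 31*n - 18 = -14*n^3 + 7*n^2 + 56*n - 28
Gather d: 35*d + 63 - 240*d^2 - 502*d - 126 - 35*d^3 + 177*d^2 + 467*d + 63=-35*d^3 - 63*d^2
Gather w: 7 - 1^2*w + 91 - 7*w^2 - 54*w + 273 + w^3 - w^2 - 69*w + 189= w^3 - 8*w^2 - 124*w + 560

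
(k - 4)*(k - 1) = k^2 - 5*k + 4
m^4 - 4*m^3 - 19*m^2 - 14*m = m*(m - 7)*(m + 1)*(m + 2)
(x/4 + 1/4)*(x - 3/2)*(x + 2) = x^3/4 + 3*x^2/8 - 5*x/8 - 3/4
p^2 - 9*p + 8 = (p - 8)*(p - 1)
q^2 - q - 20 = (q - 5)*(q + 4)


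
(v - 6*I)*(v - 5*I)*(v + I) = v^3 - 10*I*v^2 - 19*v - 30*I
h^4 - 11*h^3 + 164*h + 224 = (h - 8)*(h - 7)*(h + 2)^2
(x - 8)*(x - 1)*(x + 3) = x^3 - 6*x^2 - 19*x + 24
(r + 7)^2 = r^2 + 14*r + 49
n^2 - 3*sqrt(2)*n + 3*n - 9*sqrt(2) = (n + 3)*(n - 3*sqrt(2))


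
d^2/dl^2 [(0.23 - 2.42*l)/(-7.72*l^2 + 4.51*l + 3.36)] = ((25.3796 - 112.0944*l)*(-7.72*l^2 + 4.51*l + 3.36) - (2.42*l - 0.23)*(15.44*l - 4.51)*(30.88*l - 9.02))/(-7.72*l^2 + 4.51*l + 3.36)^3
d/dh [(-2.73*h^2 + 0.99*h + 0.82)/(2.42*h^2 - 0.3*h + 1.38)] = (-1.5768*h^2 - 11.5036*h + 1.6122)/(5.8564*h^4 - 1.452*h^3 + 6.7692*h^2 - 0.828*h + 1.9044)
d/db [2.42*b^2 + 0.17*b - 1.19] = 4.84*b + 0.17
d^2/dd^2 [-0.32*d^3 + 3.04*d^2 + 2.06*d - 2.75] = 6.08 - 1.92*d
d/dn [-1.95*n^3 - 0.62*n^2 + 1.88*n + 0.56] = -5.85*n^2 - 1.24*n + 1.88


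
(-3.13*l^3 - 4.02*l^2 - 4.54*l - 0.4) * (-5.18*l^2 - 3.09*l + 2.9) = 16.2134*l^5 + 30.4953*l^4 + 26.862*l^3 + 4.4426*l^2 - 11.93*l - 1.16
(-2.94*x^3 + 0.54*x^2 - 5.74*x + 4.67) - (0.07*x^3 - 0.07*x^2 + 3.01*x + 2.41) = -3.01*x^3 + 0.61*x^2 - 8.75*x + 2.26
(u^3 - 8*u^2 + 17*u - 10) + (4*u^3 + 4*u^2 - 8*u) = 5*u^3 - 4*u^2 + 9*u - 10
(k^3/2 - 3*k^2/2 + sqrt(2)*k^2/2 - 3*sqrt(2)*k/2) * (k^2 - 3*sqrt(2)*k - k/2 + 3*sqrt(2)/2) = k^5/2 - 7*k^4/4 - sqrt(2)*k^4 - 9*k^3/4 + 7*sqrt(2)*k^3/2 - 3*sqrt(2)*k^2/2 + 21*k^2/2 - 9*k/2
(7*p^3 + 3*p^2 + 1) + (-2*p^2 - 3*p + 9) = 7*p^3 + p^2 - 3*p + 10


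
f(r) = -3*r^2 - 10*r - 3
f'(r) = -6*r - 10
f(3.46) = -73.51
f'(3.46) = -30.76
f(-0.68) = 2.41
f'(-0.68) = -5.92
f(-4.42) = -17.41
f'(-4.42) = 16.52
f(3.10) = -62.83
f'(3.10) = -28.60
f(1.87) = -32.19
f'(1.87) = -21.22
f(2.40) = -44.28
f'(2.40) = -24.40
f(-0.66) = 2.29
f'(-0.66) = -6.04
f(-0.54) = 1.53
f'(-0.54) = -6.76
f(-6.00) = -51.00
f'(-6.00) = 26.00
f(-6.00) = -51.00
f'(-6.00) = 26.00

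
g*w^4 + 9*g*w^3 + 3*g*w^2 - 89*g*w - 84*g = (w - 3)*(w + 4)*(w + 7)*(g*w + g)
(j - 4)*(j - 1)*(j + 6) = j^3 + j^2 - 26*j + 24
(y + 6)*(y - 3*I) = y^2 + 6*y - 3*I*y - 18*I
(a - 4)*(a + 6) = a^2 + 2*a - 24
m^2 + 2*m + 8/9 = (m + 2/3)*(m + 4/3)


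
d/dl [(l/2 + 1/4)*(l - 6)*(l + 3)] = 3*l^2/2 - 5*l/2 - 39/4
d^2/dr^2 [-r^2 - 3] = -2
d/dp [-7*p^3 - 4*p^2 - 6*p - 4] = -21*p^2 - 8*p - 6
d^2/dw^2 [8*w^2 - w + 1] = 16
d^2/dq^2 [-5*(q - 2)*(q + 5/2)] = -10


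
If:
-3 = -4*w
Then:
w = 3/4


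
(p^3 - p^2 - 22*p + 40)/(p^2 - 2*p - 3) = (-p^3 + p^2 + 22*p - 40)/(-p^2 + 2*p + 3)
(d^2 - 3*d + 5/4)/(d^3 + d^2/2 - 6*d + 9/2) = (4*d^2 - 12*d + 5)/(2*(2*d^3 + d^2 - 12*d + 9))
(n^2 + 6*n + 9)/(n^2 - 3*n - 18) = (n + 3)/(n - 6)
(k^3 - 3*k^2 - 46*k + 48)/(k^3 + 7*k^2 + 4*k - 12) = (k - 8)/(k + 2)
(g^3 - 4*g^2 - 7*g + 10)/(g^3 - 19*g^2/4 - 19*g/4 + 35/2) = 4*(g - 1)/(4*g - 7)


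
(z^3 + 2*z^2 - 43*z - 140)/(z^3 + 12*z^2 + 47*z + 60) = (z - 7)/(z + 3)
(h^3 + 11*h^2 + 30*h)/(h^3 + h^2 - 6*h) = (h^2 + 11*h + 30)/(h^2 + h - 6)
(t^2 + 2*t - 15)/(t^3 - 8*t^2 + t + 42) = (t + 5)/(t^2 - 5*t - 14)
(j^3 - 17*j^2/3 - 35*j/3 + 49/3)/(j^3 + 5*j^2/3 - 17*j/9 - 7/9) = 3*(j - 7)/(3*j + 1)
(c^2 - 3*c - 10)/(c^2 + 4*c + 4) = (c - 5)/(c + 2)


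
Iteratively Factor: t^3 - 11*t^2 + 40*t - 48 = (t - 4)*(t^2 - 7*t + 12) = (t - 4)^2*(t - 3)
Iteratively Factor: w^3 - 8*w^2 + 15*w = (w - 5)*(w^2 - 3*w) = w*(w - 5)*(w - 3)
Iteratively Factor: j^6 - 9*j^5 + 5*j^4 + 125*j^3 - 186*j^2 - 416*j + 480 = (j + 2)*(j^5 - 11*j^4 + 27*j^3 + 71*j^2 - 328*j + 240) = (j - 5)*(j + 2)*(j^4 - 6*j^3 - 3*j^2 + 56*j - 48) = (j - 5)*(j + 2)*(j + 3)*(j^3 - 9*j^2 + 24*j - 16) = (j - 5)*(j - 4)*(j + 2)*(j + 3)*(j^2 - 5*j + 4) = (j - 5)*(j - 4)^2*(j + 2)*(j + 3)*(j - 1)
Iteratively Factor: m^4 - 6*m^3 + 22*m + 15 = (m + 1)*(m^3 - 7*m^2 + 7*m + 15) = (m - 3)*(m + 1)*(m^2 - 4*m - 5) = (m - 5)*(m - 3)*(m + 1)*(m + 1)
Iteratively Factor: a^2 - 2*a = (a)*(a - 2)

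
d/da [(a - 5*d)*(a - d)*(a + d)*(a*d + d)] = d*(4*a^3 - 15*a^2*d + 3*a^2 - 2*a*d^2 - 10*a*d + 5*d^3 - d^2)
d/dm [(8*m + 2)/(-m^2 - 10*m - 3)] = 4*(2*m^2 + m - 1)/(m^4 + 20*m^3 + 106*m^2 + 60*m + 9)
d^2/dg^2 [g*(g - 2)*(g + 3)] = 6*g + 2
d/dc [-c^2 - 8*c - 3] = -2*c - 8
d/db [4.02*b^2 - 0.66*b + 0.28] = 8.04*b - 0.66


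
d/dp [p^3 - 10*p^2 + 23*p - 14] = 3*p^2 - 20*p + 23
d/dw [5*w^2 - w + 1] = 10*w - 1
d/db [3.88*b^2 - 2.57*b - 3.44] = 7.76*b - 2.57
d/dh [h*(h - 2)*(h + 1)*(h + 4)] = 4*h^3 + 9*h^2 - 12*h - 8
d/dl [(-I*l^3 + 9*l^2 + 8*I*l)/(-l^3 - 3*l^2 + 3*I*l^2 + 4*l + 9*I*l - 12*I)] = (l^4*(12 + 3*I) + l^3*(18 + 8*I) + l^2*(24 + 105*I) - 216*I*l + 96)/(l^6 + l^5*(6 - 6*I) + l^4*(-8 - 36*I) + l^3*(-78 - 6*I) + l^2*(7 + 144*I) + l*(216 - 96*I) - 144)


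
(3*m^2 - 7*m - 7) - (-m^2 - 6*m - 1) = 4*m^2 - m - 6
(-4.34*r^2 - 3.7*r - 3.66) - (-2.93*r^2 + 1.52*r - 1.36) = -1.41*r^2 - 5.22*r - 2.3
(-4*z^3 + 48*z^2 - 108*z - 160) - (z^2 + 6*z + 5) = -4*z^3 + 47*z^2 - 114*z - 165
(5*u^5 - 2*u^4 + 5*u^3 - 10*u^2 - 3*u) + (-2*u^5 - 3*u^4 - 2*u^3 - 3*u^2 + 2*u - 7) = 3*u^5 - 5*u^4 + 3*u^3 - 13*u^2 - u - 7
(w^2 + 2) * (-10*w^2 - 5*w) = -10*w^4 - 5*w^3 - 20*w^2 - 10*w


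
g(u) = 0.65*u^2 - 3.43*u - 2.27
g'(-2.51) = -6.69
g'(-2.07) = -6.12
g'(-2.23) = -6.33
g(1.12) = -5.30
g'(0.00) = -3.43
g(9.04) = 19.84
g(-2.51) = 10.43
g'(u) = 1.3*u - 3.43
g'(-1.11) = -4.87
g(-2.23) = 8.61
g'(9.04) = 8.32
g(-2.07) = 7.62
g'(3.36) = 0.94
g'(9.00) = 8.27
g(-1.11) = 2.34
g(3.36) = -6.46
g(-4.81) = 29.27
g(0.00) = -2.27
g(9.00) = 19.51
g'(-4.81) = -9.68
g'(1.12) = -1.97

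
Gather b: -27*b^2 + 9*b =-27*b^2 + 9*b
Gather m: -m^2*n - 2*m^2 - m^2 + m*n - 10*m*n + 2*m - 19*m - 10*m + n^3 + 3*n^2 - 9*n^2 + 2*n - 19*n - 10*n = m^2*(-n - 3) + m*(-9*n - 27) + n^3 - 6*n^2 - 27*n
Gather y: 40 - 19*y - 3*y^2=-3*y^2 - 19*y + 40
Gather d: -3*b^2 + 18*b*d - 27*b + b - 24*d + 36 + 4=-3*b^2 - 26*b + d*(18*b - 24) + 40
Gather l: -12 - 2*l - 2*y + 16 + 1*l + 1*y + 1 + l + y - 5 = 0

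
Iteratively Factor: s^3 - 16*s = (s - 4)*(s^2 + 4*s) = s*(s - 4)*(s + 4)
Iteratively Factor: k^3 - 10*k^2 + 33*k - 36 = (k - 3)*(k^2 - 7*k + 12) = (k - 3)^2*(k - 4)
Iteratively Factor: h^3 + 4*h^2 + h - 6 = (h + 2)*(h^2 + 2*h - 3) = (h - 1)*(h + 2)*(h + 3)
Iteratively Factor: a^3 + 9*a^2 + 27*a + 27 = (a + 3)*(a^2 + 6*a + 9) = (a + 3)^2*(a + 3)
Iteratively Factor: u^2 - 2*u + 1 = (u - 1)*(u - 1)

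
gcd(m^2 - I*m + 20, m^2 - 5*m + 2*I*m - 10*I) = 1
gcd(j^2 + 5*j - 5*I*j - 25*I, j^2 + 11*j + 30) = j + 5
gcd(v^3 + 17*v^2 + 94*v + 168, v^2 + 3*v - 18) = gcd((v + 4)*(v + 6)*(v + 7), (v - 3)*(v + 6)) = v + 6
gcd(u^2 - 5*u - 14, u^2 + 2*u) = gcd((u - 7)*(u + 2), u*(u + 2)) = u + 2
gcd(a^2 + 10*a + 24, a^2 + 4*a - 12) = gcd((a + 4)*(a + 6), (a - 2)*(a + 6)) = a + 6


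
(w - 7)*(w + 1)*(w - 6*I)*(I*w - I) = I*w^4 + 6*w^3 - 7*I*w^3 - 42*w^2 - I*w^2 - 6*w + 7*I*w + 42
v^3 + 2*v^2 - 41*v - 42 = (v - 6)*(v + 1)*(v + 7)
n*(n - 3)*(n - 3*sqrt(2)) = n^3 - 3*sqrt(2)*n^2 - 3*n^2 + 9*sqrt(2)*n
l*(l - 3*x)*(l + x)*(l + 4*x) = l^4 + 2*l^3*x - 11*l^2*x^2 - 12*l*x^3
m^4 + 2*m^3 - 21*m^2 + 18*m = m*(m - 3)*(m - 1)*(m + 6)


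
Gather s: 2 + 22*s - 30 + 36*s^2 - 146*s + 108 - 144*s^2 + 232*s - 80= -108*s^2 + 108*s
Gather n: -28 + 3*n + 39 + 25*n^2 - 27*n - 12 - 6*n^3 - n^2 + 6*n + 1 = -6*n^3 + 24*n^2 - 18*n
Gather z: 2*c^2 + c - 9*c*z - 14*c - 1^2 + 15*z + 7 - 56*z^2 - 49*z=2*c^2 - 13*c - 56*z^2 + z*(-9*c - 34) + 6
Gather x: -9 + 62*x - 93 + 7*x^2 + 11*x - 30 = 7*x^2 + 73*x - 132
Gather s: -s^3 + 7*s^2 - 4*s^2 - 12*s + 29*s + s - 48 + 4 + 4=-s^3 + 3*s^2 + 18*s - 40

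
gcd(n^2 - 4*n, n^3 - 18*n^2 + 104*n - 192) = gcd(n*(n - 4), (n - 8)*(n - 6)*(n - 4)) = n - 4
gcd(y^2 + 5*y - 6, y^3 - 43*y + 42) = y - 1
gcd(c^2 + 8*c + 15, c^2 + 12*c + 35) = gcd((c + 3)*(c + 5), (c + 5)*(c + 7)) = c + 5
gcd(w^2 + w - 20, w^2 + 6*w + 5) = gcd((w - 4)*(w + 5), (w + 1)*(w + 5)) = w + 5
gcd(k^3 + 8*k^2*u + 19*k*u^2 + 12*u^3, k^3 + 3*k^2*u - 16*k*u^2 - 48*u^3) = k^2 + 7*k*u + 12*u^2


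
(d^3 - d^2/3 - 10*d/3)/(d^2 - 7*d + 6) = d*(3*d^2 - d - 10)/(3*(d^2 - 7*d + 6))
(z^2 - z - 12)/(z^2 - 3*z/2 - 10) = 2*(z + 3)/(2*z + 5)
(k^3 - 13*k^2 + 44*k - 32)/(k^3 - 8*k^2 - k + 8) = (k - 4)/(k + 1)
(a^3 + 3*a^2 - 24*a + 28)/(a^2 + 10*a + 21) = (a^2 - 4*a + 4)/(a + 3)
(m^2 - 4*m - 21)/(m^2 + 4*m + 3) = (m - 7)/(m + 1)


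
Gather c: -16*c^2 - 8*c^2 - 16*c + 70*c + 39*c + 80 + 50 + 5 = -24*c^2 + 93*c + 135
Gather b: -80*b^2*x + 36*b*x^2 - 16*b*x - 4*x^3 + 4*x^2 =-80*b^2*x + b*(36*x^2 - 16*x) - 4*x^3 + 4*x^2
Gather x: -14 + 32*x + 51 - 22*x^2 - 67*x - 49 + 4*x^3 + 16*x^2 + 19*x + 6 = 4*x^3 - 6*x^2 - 16*x - 6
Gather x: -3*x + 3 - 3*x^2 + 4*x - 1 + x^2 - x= 2 - 2*x^2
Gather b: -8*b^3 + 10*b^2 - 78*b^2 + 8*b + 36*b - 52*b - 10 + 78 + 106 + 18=-8*b^3 - 68*b^2 - 8*b + 192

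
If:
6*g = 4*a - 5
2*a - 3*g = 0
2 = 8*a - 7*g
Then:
No Solution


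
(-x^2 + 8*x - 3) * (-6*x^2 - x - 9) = 6*x^4 - 47*x^3 + 19*x^2 - 69*x + 27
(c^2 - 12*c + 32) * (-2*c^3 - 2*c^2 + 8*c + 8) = -2*c^5 + 22*c^4 - 32*c^3 - 152*c^2 + 160*c + 256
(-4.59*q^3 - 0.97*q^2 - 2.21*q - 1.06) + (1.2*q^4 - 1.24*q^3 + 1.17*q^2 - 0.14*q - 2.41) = 1.2*q^4 - 5.83*q^3 + 0.2*q^2 - 2.35*q - 3.47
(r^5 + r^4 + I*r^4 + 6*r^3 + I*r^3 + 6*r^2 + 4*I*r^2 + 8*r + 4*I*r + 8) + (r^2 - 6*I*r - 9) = r^5 + r^4 + I*r^4 + 6*r^3 + I*r^3 + 7*r^2 + 4*I*r^2 + 8*r - 2*I*r - 1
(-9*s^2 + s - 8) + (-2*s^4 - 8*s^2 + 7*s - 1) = -2*s^4 - 17*s^2 + 8*s - 9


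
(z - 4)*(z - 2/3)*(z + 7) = z^3 + 7*z^2/3 - 30*z + 56/3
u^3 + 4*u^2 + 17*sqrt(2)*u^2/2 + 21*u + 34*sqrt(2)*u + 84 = (u + 4)*(u + 3*sqrt(2)/2)*(u + 7*sqrt(2))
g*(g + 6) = g^2 + 6*g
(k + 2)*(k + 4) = k^2 + 6*k + 8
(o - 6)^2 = o^2 - 12*o + 36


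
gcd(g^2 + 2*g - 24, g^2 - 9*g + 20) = g - 4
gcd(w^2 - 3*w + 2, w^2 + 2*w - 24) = 1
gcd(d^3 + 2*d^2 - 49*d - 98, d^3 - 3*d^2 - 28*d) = d - 7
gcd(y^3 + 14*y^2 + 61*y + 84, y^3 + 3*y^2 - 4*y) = y + 4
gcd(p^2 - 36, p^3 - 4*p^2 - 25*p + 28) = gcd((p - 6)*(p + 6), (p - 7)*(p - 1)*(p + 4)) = 1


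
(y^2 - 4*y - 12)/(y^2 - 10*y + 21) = (y^2 - 4*y - 12)/(y^2 - 10*y + 21)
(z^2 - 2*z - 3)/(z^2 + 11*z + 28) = (z^2 - 2*z - 3)/(z^2 + 11*z + 28)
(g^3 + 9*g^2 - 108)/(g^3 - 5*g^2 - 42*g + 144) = (g + 6)/(g - 8)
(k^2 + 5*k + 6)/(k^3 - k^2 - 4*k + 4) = (k + 3)/(k^2 - 3*k + 2)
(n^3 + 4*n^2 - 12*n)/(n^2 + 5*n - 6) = n*(n - 2)/(n - 1)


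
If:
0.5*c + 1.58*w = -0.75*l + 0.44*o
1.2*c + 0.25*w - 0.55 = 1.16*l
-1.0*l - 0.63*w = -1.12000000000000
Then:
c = 1.541 - 0.817333333333333*w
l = 1.12 - 0.63*w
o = 1.58825757575758*w + 3.66022727272727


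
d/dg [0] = 0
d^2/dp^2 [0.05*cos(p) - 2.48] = -0.05*cos(p)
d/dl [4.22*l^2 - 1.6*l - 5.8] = 8.44*l - 1.6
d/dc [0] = 0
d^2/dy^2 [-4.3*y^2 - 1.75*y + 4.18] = -8.60000000000000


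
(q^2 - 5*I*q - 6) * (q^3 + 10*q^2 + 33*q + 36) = q^5 + 10*q^4 - 5*I*q^4 + 27*q^3 - 50*I*q^3 - 24*q^2 - 165*I*q^2 - 198*q - 180*I*q - 216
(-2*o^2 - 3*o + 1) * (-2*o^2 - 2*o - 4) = 4*o^4 + 10*o^3 + 12*o^2 + 10*o - 4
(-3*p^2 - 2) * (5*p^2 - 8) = -15*p^4 + 14*p^2 + 16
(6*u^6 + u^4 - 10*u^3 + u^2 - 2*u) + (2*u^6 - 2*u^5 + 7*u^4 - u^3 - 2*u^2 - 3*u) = 8*u^6 - 2*u^5 + 8*u^4 - 11*u^3 - u^2 - 5*u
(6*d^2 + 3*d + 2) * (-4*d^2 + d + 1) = -24*d^4 - 6*d^3 + d^2 + 5*d + 2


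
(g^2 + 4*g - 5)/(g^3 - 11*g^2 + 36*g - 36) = (g^2 + 4*g - 5)/(g^3 - 11*g^2 + 36*g - 36)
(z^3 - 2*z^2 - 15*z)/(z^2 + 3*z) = z - 5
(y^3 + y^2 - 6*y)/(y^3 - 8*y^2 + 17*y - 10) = y*(y + 3)/(y^2 - 6*y + 5)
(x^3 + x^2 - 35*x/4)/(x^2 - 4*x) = (x^2 + x - 35/4)/(x - 4)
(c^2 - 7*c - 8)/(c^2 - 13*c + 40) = (c + 1)/(c - 5)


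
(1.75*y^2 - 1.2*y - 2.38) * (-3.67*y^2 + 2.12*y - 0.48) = -6.4225*y^4 + 8.114*y^3 + 5.3506*y^2 - 4.4696*y + 1.1424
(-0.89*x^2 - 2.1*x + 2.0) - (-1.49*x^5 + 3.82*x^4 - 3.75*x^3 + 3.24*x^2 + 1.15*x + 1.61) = 1.49*x^5 - 3.82*x^4 + 3.75*x^3 - 4.13*x^2 - 3.25*x + 0.39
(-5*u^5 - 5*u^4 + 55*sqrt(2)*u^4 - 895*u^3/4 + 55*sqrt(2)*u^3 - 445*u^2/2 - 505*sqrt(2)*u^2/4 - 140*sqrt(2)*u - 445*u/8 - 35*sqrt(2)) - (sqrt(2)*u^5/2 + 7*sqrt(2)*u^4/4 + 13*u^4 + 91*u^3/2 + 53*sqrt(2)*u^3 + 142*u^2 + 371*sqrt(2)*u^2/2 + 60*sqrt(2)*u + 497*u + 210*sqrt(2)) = -5*u^5 - sqrt(2)*u^5/2 - 18*u^4 + 213*sqrt(2)*u^4/4 - 1077*u^3/4 + 2*sqrt(2)*u^3 - 1247*sqrt(2)*u^2/4 - 729*u^2/2 - 4421*u/8 - 200*sqrt(2)*u - 245*sqrt(2)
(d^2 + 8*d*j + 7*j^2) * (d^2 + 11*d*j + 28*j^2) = d^4 + 19*d^3*j + 123*d^2*j^2 + 301*d*j^3 + 196*j^4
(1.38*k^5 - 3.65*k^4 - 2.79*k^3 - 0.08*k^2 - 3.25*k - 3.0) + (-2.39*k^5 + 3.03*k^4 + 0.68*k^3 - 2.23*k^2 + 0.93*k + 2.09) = -1.01*k^5 - 0.62*k^4 - 2.11*k^3 - 2.31*k^2 - 2.32*k - 0.91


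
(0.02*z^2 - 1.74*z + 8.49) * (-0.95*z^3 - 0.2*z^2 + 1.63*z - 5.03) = -0.019*z^5 + 1.649*z^4 - 7.6849*z^3 - 4.6348*z^2 + 22.5909*z - 42.7047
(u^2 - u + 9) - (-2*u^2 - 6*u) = 3*u^2 + 5*u + 9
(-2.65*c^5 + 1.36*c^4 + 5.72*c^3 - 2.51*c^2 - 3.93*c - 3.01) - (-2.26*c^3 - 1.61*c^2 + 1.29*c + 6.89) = -2.65*c^5 + 1.36*c^4 + 7.98*c^3 - 0.9*c^2 - 5.22*c - 9.9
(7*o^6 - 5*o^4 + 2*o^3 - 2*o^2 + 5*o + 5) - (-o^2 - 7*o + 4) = 7*o^6 - 5*o^4 + 2*o^3 - o^2 + 12*o + 1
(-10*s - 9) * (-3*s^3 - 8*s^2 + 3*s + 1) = 30*s^4 + 107*s^3 + 42*s^2 - 37*s - 9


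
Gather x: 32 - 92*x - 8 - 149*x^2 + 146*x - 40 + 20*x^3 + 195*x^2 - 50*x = 20*x^3 + 46*x^2 + 4*x - 16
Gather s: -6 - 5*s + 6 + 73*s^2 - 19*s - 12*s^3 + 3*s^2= -12*s^3 + 76*s^2 - 24*s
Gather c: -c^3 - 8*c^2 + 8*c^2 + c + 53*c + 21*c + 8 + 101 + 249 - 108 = -c^3 + 75*c + 250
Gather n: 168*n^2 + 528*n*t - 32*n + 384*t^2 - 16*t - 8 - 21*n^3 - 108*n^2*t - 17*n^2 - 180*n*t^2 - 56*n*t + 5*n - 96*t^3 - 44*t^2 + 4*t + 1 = -21*n^3 + n^2*(151 - 108*t) + n*(-180*t^2 + 472*t - 27) - 96*t^3 + 340*t^2 - 12*t - 7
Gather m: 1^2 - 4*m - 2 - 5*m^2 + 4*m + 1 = -5*m^2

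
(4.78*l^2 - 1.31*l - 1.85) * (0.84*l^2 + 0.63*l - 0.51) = 4.0152*l^4 + 1.911*l^3 - 4.8171*l^2 - 0.4974*l + 0.9435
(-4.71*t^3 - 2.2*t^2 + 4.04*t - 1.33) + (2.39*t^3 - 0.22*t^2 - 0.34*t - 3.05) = -2.32*t^3 - 2.42*t^2 + 3.7*t - 4.38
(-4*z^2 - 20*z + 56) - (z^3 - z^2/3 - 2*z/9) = -z^3 - 11*z^2/3 - 178*z/9 + 56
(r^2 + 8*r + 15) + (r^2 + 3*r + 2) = 2*r^2 + 11*r + 17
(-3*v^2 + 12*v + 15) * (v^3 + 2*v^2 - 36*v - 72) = -3*v^5 + 6*v^4 + 147*v^3 - 186*v^2 - 1404*v - 1080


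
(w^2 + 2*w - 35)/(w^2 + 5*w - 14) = (w - 5)/(w - 2)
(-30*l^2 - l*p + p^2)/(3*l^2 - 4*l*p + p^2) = (-30*l^2 - l*p + p^2)/(3*l^2 - 4*l*p + p^2)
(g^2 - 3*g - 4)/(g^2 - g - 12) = (g + 1)/(g + 3)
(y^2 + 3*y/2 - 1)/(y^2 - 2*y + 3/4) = 2*(y + 2)/(2*y - 3)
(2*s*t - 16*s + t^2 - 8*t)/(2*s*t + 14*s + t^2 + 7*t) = (t - 8)/(t + 7)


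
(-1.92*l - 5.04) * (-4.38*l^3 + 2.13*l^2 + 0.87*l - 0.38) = 8.4096*l^4 + 17.9856*l^3 - 12.4056*l^2 - 3.6552*l + 1.9152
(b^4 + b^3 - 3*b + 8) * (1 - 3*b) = -3*b^5 - 2*b^4 + b^3 + 9*b^2 - 27*b + 8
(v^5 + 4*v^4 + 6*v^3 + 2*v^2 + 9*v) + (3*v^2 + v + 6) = v^5 + 4*v^4 + 6*v^3 + 5*v^2 + 10*v + 6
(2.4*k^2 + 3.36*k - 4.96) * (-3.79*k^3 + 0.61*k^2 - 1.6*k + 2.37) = -9.096*k^5 - 11.2704*k^4 + 17.008*k^3 - 2.7136*k^2 + 15.8992*k - 11.7552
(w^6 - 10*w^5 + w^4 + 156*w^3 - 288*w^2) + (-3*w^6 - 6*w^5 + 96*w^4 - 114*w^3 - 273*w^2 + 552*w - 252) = -2*w^6 - 16*w^5 + 97*w^4 + 42*w^3 - 561*w^2 + 552*w - 252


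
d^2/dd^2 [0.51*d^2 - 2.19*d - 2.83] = 1.02000000000000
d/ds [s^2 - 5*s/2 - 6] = 2*s - 5/2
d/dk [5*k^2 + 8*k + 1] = 10*k + 8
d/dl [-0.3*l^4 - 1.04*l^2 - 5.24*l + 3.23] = -1.2*l^3 - 2.08*l - 5.24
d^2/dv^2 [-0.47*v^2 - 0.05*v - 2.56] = -0.940000000000000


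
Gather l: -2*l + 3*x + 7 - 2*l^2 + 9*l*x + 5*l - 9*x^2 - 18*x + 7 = -2*l^2 + l*(9*x + 3) - 9*x^2 - 15*x + 14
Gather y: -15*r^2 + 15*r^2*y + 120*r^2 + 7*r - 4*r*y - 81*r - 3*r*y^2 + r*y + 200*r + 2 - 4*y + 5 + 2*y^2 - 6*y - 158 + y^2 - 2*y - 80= 105*r^2 + 126*r + y^2*(3 - 3*r) + y*(15*r^2 - 3*r - 12) - 231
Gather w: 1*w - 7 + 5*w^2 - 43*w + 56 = 5*w^2 - 42*w + 49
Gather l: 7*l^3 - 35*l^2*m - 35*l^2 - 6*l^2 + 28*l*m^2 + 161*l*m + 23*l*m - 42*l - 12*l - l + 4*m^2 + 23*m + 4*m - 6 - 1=7*l^3 + l^2*(-35*m - 41) + l*(28*m^2 + 184*m - 55) + 4*m^2 + 27*m - 7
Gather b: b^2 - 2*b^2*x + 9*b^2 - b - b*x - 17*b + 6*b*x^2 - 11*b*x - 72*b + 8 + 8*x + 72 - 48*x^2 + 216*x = b^2*(10 - 2*x) + b*(6*x^2 - 12*x - 90) - 48*x^2 + 224*x + 80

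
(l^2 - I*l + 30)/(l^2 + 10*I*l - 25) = (l - 6*I)/(l + 5*I)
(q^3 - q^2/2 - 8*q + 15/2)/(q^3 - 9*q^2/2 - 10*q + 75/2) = (q - 1)/(q - 5)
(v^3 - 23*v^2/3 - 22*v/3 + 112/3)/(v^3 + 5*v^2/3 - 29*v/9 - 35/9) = 3*(v^2 - 10*v + 16)/(3*v^2 - 2*v - 5)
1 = 1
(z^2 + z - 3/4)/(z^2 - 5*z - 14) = (-z^2 - z + 3/4)/(-z^2 + 5*z + 14)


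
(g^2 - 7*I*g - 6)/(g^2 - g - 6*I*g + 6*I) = (g - I)/(g - 1)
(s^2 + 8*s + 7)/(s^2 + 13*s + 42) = (s + 1)/(s + 6)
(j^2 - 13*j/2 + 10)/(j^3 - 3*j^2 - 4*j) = (j - 5/2)/(j*(j + 1))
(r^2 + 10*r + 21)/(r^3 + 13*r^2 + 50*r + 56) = (r + 3)/(r^2 + 6*r + 8)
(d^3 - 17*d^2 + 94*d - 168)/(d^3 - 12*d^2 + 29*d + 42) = (d - 4)/(d + 1)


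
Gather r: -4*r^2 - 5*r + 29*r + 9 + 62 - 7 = -4*r^2 + 24*r + 64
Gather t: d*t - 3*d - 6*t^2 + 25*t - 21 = -3*d - 6*t^2 + t*(d + 25) - 21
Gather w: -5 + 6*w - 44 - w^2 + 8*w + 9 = -w^2 + 14*w - 40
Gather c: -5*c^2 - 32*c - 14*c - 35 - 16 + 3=-5*c^2 - 46*c - 48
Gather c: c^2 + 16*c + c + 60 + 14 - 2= c^2 + 17*c + 72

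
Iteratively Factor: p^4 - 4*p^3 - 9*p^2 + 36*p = (p - 4)*(p^3 - 9*p) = (p - 4)*(p - 3)*(p^2 + 3*p) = p*(p - 4)*(p - 3)*(p + 3)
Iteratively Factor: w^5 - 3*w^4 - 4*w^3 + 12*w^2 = (w - 2)*(w^4 - w^3 - 6*w^2) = (w - 2)*(w + 2)*(w^3 - 3*w^2) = (w - 3)*(w - 2)*(w + 2)*(w^2) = w*(w - 3)*(w - 2)*(w + 2)*(w)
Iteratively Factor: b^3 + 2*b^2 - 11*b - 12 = (b + 4)*(b^2 - 2*b - 3) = (b + 1)*(b + 4)*(b - 3)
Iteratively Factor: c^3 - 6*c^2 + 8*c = (c - 4)*(c^2 - 2*c) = c*(c - 4)*(c - 2)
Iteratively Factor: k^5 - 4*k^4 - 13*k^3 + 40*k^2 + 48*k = (k - 4)*(k^4 - 13*k^2 - 12*k) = (k - 4)^2*(k^3 + 4*k^2 + 3*k) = (k - 4)^2*(k + 1)*(k^2 + 3*k) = (k - 4)^2*(k + 1)*(k + 3)*(k)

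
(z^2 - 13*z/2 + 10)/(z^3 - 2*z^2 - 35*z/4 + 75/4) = 2*(z - 4)/(2*z^2 + z - 15)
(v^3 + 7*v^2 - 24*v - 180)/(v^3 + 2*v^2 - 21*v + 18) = (v^2 + v - 30)/(v^2 - 4*v + 3)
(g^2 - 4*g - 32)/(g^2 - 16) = (g - 8)/(g - 4)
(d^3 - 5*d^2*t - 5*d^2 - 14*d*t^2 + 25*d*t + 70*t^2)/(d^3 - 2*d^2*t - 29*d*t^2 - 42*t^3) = (d - 5)/(d + 3*t)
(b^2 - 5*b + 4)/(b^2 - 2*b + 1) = (b - 4)/(b - 1)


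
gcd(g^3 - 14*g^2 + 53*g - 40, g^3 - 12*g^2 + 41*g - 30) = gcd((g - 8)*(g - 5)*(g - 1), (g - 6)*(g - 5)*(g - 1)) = g^2 - 6*g + 5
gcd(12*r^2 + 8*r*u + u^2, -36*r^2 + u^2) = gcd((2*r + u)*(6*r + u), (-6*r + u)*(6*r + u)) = 6*r + u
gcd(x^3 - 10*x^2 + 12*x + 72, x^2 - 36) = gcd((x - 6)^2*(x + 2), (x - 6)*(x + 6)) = x - 6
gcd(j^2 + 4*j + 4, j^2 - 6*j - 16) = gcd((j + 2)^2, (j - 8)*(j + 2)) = j + 2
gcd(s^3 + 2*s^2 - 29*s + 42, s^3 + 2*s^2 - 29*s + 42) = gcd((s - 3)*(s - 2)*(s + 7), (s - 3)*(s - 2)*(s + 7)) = s^3 + 2*s^2 - 29*s + 42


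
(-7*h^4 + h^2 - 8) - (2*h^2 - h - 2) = -7*h^4 - h^2 + h - 6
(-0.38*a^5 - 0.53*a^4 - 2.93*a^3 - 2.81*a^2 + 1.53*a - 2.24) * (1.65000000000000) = -0.627*a^5 - 0.8745*a^4 - 4.8345*a^3 - 4.6365*a^2 + 2.5245*a - 3.696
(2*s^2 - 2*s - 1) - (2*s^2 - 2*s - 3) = 2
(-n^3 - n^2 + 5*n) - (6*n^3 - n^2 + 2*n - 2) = -7*n^3 + 3*n + 2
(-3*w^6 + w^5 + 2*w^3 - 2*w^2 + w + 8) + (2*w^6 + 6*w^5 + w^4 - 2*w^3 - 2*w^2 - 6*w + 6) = -w^6 + 7*w^5 + w^4 - 4*w^2 - 5*w + 14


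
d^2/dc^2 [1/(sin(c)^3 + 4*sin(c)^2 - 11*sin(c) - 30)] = (-9*sin(c)^6 - 44*sin(c)^5 - 30*sin(c)^4 - 74*sin(c)^3 - 571*sin(c)^2 + 246*sin(c) + 482)/(sin(c)^3 + 4*sin(c)^2 - 11*sin(c) - 30)^3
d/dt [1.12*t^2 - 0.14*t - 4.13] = 2.24*t - 0.14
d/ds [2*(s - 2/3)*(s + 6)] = 4*s + 32/3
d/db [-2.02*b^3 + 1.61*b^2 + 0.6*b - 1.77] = -6.06*b^2 + 3.22*b + 0.6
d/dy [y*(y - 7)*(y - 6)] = 3*y^2 - 26*y + 42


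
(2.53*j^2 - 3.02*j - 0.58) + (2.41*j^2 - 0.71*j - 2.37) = 4.94*j^2 - 3.73*j - 2.95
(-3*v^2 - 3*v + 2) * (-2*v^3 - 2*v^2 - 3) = 6*v^5 + 12*v^4 + 2*v^3 + 5*v^2 + 9*v - 6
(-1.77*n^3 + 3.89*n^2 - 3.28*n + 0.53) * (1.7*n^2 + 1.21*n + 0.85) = -3.009*n^5 + 4.4713*n^4 - 2.3736*n^3 + 0.238700000000001*n^2 - 2.1467*n + 0.4505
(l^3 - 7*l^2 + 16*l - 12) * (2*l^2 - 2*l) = 2*l^5 - 16*l^4 + 46*l^3 - 56*l^2 + 24*l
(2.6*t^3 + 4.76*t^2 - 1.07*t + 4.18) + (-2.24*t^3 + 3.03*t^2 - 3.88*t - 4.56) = 0.36*t^3 + 7.79*t^2 - 4.95*t - 0.38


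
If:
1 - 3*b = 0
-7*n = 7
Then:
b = 1/3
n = -1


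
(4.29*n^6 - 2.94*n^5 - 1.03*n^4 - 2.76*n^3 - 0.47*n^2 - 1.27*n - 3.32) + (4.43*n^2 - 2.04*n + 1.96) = 4.29*n^6 - 2.94*n^5 - 1.03*n^4 - 2.76*n^3 + 3.96*n^2 - 3.31*n - 1.36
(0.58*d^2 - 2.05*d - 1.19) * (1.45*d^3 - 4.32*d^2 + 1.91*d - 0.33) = 0.841*d^5 - 5.4781*d^4 + 8.2383*d^3 + 1.0339*d^2 - 1.5964*d + 0.3927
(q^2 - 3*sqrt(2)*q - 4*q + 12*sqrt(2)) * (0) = 0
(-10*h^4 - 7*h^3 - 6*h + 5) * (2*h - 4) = -20*h^5 + 26*h^4 + 28*h^3 - 12*h^2 + 34*h - 20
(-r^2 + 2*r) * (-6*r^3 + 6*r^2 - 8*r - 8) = 6*r^5 - 18*r^4 + 20*r^3 - 8*r^2 - 16*r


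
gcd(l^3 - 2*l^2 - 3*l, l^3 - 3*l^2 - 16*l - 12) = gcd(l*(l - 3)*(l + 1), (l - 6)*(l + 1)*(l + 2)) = l + 1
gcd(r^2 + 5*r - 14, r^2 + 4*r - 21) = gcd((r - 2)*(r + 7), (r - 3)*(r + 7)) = r + 7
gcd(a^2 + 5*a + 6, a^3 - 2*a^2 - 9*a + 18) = a + 3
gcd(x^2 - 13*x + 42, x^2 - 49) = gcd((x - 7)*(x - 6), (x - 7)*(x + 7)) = x - 7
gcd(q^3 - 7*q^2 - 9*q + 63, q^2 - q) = 1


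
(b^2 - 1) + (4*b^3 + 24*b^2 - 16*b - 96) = 4*b^3 + 25*b^2 - 16*b - 97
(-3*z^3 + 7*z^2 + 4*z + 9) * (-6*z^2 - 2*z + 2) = 18*z^5 - 36*z^4 - 44*z^3 - 48*z^2 - 10*z + 18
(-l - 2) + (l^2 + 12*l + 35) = l^2 + 11*l + 33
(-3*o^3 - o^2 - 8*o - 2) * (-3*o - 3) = 9*o^4 + 12*o^3 + 27*o^2 + 30*o + 6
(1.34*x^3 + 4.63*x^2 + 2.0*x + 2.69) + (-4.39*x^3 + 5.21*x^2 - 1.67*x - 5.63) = -3.05*x^3 + 9.84*x^2 + 0.33*x - 2.94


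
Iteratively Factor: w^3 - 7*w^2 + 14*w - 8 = (w - 2)*(w^2 - 5*w + 4) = (w - 4)*(w - 2)*(w - 1)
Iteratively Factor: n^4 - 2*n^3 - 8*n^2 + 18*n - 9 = (n - 1)*(n^3 - n^2 - 9*n + 9) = (n - 1)*(n + 3)*(n^2 - 4*n + 3) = (n - 3)*(n - 1)*(n + 3)*(n - 1)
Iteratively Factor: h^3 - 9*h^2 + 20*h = (h - 4)*(h^2 - 5*h) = h*(h - 4)*(h - 5)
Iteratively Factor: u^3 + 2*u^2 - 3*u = (u + 3)*(u^2 - u) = (u - 1)*(u + 3)*(u)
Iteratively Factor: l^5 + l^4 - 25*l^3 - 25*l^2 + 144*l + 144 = (l + 4)*(l^4 - 3*l^3 - 13*l^2 + 27*l + 36) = (l + 1)*(l + 4)*(l^3 - 4*l^2 - 9*l + 36) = (l + 1)*(l + 3)*(l + 4)*(l^2 - 7*l + 12) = (l - 3)*(l + 1)*(l + 3)*(l + 4)*(l - 4)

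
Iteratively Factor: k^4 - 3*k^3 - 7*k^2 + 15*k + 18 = (k + 1)*(k^3 - 4*k^2 - 3*k + 18) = (k - 3)*(k + 1)*(k^2 - k - 6) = (k - 3)*(k + 1)*(k + 2)*(k - 3)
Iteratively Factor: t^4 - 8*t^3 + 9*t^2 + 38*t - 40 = (t - 4)*(t^3 - 4*t^2 - 7*t + 10) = (t - 4)*(t - 1)*(t^2 - 3*t - 10) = (t - 5)*(t - 4)*(t - 1)*(t + 2)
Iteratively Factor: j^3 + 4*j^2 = (j)*(j^2 + 4*j) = j*(j + 4)*(j)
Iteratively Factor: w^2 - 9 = (w + 3)*(w - 3)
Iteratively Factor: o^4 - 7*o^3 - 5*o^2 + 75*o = (o + 3)*(o^3 - 10*o^2 + 25*o) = o*(o + 3)*(o^2 - 10*o + 25) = o*(o - 5)*(o + 3)*(o - 5)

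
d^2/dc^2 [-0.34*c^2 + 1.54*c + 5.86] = -0.680000000000000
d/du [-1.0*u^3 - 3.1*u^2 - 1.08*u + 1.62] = -3.0*u^2 - 6.2*u - 1.08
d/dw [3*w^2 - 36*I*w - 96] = 6*w - 36*I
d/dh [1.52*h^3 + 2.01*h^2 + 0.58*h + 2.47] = 4.56*h^2 + 4.02*h + 0.58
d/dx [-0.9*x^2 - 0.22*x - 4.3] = -1.8*x - 0.22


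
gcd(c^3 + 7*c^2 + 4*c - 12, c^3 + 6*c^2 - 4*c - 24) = c^2 + 8*c + 12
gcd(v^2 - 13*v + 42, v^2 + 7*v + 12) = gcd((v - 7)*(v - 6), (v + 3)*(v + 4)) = 1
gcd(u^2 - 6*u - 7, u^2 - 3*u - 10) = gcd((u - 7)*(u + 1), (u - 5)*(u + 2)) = 1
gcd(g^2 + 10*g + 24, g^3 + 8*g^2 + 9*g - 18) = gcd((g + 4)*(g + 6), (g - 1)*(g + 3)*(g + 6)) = g + 6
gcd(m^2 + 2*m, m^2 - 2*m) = m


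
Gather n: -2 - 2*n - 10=-2*n - 12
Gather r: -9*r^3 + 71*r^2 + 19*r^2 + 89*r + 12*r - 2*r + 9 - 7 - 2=-9*r^3 + 90*r^2 + 99*r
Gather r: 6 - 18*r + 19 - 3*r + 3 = 28 - 21*r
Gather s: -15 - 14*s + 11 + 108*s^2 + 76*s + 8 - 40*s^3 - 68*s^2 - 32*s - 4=-40*s^3 + 40*s^2 + 30*s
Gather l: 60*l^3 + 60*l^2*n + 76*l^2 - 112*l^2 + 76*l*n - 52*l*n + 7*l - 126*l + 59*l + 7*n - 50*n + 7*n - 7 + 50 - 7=60*l^3 + l^2*(60*n - 36) + l*(24*n - 60) - 36*n + 36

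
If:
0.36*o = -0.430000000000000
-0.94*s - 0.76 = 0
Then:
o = -1.19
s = -0.81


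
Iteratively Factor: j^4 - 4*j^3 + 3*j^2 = (j - 3)*(j^3 - j^2) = j*(j - 3)*(j^2 - j) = j*(j - 3)*(j - 1)*(j)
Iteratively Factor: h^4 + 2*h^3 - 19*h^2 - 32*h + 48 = (h - 4)*(h^3 + 6*h^2 + 5*h - 12) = (h - 4)*(h + 3)*(h^2 + 3*h - 4) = (h - 4)*(h - 1)*(h + 3)*(h + 4)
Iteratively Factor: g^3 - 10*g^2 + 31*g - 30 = (g - 2)*(g^2 - 8*g + 15) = (g - 5)*(g - 2)*(g - 3)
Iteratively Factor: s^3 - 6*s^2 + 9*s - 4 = (s - 4)*(s^2 - 2*s + 1) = (s - 4)*(s - 1)*(s - 1)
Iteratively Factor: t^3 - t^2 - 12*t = (t)*(t^2 - t - 12) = t*(t + 3)*(t - 4)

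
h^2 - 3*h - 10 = (h - 5)*(h + 2)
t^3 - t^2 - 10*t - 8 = (t - 4)*(t + 1)*(t + 2)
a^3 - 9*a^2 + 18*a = a*(a - 6)*(a - 3)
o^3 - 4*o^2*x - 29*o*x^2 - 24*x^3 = (o - 8*x)*(o + x)*(o + 3*x)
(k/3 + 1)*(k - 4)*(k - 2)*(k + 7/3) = k^4/3 - 2*k^3/9 - 17*k^2/3 + 2*k/9 + 56/3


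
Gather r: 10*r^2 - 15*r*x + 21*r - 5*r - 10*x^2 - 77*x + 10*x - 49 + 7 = 10*r^2 + r*(16 - 15*x) - 10*x^2 - 67*x - 42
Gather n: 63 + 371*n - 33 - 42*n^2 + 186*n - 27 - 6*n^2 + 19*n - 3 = -48*n^2 + 576*n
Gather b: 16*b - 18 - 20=16*b - 38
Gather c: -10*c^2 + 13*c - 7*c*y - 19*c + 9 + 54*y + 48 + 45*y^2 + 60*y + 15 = -10*c^2 + c*(-7*y - 6) + 45*y^2 + 114*y + 72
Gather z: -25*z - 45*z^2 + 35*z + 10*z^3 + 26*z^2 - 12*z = 10*z^3 - 19*z^2 - 2*z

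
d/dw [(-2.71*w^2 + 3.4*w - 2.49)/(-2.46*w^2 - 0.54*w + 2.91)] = (9.8274*w^2 - 28.023*w + 8.5494)/(6.0516*w^4 + 2.6568*w^3 - 14.0256*w^2 - 3.1428*w + 8.4681)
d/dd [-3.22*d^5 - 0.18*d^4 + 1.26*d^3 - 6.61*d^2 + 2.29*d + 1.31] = -16.1*d^4 - 0.72*d^3 + 3.78*d^2 - 13.22*d + 2.29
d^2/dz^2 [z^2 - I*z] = 2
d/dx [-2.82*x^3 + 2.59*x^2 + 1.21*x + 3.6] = -8.46*x^2 + 5.18*x + 1.21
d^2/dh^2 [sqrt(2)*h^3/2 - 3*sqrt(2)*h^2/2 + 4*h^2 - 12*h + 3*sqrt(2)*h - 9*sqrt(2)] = 3*sqrt(2)*h - 3*sqrt(2) + 8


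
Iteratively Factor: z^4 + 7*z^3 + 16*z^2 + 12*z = (z)*(z^3 + 7*z^2 + 16*z + 12) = z*(z + 3)*(z^2 + 4*z + 4) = z*(z + 2)*(z + 3)*(z + 2)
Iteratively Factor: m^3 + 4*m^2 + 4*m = (m + 2)*(m^2 + 2*m) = (m + 2)^2*(m)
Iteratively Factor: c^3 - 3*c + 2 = (c + 2)*(c^2 - 2*c + 1) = (c - 1)*(c + 2)*(c - 1)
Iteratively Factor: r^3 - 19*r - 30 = (r + 3)*(r^2 - 3*r - 10) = (r + 2)*(r + 3)*(r - 5)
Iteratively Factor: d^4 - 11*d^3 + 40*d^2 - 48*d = (d - 3)*(d^3 - 8*d^2 + 16*d) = (d - 4)*(d - 3)*(d^2 - 4*d) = d*(d - 4)*(d - 3)*(d - 4)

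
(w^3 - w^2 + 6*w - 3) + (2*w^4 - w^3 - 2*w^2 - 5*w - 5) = 2*w^4 - 3*w^2 + w - 8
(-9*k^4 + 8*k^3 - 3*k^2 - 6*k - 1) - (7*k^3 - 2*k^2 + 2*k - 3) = -9*k^4 + k^3 - k^2 - 8*k + 2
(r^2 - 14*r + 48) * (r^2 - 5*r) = r^4 - 19*r^3 + 118*r^2 - 240*r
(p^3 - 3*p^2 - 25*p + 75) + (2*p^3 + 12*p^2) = 3*p^3 + 9*p^2 - 25*p + 75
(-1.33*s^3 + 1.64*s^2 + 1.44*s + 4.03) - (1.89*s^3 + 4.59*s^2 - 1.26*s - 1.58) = -3.22*s^3 - 2.95*s^2 + 2.7*s + 5.61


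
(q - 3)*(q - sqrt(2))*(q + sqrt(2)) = q^3 - 3*q^2 - 2*q + 6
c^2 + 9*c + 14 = (c + 2)*(c + 7)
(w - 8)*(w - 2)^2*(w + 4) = w^4 - 8*w^3 - 12*w^2 + 112*w - 128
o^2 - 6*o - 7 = (o - 7)*(o + 1)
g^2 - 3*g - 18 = (g - 6)*(g + 3)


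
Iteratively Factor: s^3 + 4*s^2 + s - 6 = (s - 1)*(s^2 + 5*s + 6) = (s - 1)*(s + 3)*(s + 2)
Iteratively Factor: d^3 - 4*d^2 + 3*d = (d - 3)*(d^2 - d) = (d - 3)*(d - 1)*(d)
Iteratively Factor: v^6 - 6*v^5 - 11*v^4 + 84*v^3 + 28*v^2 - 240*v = (v - 2)*(v^5 - 4*v^4 - 19*v^3 + 46*v^2 + 120*v) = (v - 5)*(v - 2)*(v^4 + v^3 - 14*v^2 - 24*v) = v*(v - 5)*(v - 2)*(v^3 + v^2 - 14*v - 24) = v*(v - 5)*(v - 2)*(v + 3)*(v^2 - 2*v - 8) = v*(v - 5)*(v - 2)*(v + 2)*(v + 3)*(v - 4)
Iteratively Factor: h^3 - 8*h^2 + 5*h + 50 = (h - 5)*(h^2 - 3*h - 10) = (h - 5)*(h + 2)*(h - 5)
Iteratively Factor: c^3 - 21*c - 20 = (c - 5)*(c^2 + 5*c + 4) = (c - 5)*(c + 4)*(c + 1)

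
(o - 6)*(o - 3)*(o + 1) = o^3 - 8*o^2 + 9*o + 18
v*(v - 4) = v^2 - 4*v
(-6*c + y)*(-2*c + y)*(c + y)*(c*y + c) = 12*c^4*y + 12*c^4 + 4*c^3*y^2 + 4*c^3*y - 7*c^2*y^3 - 7*c^2*y^2 + c*y^4 + c*y^3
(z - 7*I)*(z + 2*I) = z^2 - 5*I*z + 14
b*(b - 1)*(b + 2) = b^3 + b^2 - 2*b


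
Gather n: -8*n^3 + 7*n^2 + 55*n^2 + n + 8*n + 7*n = -8*n^3 + 62*n^2 + 16*n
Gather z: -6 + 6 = 0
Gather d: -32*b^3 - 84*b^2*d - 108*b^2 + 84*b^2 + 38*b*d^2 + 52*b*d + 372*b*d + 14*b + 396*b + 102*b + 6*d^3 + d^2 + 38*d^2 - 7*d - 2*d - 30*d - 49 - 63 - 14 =-32*b^3 - 24*b^2 + 512*b + 6*d^3 + d^2*(38*b + 39) + d*(-84*b^2 + 424*b - 39) - 126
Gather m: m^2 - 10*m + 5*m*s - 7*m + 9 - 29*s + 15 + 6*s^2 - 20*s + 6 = m^2 + m*(5*s - 17) + 6*s^2 - 49*s + 30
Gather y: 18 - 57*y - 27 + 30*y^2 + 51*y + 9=30*y^2 - 6*y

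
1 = 1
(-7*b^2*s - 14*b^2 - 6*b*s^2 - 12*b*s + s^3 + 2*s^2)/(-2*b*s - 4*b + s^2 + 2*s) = (-7*b^2 - 6*b*s + s^2)/(-2*b + s)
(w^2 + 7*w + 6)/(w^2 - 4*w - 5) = (w + 6)/(w - 5)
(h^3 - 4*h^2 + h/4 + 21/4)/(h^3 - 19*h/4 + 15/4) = (2*h^2 - 5*h - 7)/(2*h^2 + 3*h - 5)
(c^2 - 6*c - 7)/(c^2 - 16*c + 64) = (c^2 - 6*c - 7)/(c^2 - 16*c + 64)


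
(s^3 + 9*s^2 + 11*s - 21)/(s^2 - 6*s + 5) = (s^2 + 10*s + 21)/(s - 5)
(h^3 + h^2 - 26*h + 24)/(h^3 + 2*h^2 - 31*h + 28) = (h + 6)/(h + 7)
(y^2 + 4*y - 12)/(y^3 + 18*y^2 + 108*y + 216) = (y - 2)/(y^2 + 12*y + 36)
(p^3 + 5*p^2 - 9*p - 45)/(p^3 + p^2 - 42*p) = (p^3 + 5*p^2 - 9*p - 45)/(p*(p^2 + p - 42))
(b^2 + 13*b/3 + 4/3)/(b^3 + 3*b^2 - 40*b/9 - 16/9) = 3/(3*b - 4)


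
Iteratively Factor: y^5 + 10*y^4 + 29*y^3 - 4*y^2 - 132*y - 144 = (y + 4)*(y^4 + 6*y^3 + 5*y^2 - 24*y - 36) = (y + 2)*(y + 4)*(y^3 + 4*y^2 - 3*y - 18) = (y + 2)*(y + 3)*(y + 4)*(y^2 + y - 6) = (y + 2)*(y + 3)^2*(y + 4)*(y - 2)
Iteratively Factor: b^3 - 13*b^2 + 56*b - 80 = (b - 5)*(b^2 - 8*b + 16) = (b - 5)*(b - 4)*(b - 4)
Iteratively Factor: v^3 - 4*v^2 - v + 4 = (v + 1)*(v^2 - 5*v + 4) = (v - 1)*(v + 1)*(v - 4)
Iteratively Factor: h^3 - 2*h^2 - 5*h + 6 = (h + 2)*(h^2 - 4*h + 3) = (h - 3)*(h + 2)*(h - 1)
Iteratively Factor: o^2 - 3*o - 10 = (o + 2)*(o - 5)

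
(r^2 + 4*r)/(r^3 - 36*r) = (r + 4)/(r^2 - 36)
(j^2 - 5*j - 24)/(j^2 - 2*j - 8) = (-j^2 + 5*j + 24)/(-j^2 + 2*j + 8)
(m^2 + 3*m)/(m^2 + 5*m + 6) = m/(m + 2)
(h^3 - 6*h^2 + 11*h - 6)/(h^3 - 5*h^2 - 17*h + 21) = (h^2 - 5*h + 6)/(h^2 - 4*h - 21)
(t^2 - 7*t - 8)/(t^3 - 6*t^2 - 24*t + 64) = (t + 1)/(t^2 + 2*t - 8)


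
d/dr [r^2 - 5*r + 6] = 2*r - 5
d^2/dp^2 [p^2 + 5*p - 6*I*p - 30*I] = 2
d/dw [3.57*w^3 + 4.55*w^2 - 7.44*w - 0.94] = 10.71*w^2 + 9.1*w - 7.44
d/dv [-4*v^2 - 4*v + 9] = -8*v - 4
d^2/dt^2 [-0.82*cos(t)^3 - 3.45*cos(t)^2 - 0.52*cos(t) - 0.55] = 1.135*cos(t) + 6.9*cos(2*t) + 1.845*cos(3*t)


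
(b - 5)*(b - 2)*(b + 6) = b^3 - b^2 - 32*b + 60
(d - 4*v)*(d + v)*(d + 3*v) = d^3 - 13*d*v^2 - 12*v^3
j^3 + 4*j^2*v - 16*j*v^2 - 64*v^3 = (j - 4*v)*(j + 4*v)^2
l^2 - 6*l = l*(l - 6)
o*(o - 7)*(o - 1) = o^3 - 8*o^2 + 7*o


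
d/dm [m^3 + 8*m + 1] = 3*m^2 + 8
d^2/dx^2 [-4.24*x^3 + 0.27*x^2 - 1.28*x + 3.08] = 0.54 - 25.44*x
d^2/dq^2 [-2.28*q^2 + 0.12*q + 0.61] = -4.56000000000000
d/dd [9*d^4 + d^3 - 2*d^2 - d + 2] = 36*d^3 + 3*d^2 - 4*d - 1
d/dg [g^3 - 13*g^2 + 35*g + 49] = 3*g^2 - 26*g + 35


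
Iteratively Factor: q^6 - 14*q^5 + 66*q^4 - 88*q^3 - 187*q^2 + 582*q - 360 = (q - 4)*(q^5 - 10*q^4 + 26*q^3 + 16*q^2 - 123*q + 90) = (q - 5)*(q - 4)*(q^4 - 5*q^3 + q^2 + 21*q - 18) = (q - 5)*(q - 4)*(q - 3)*(q^3 - 2*q^2 - 5*q + 6) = (q - 5)*(q - 4)*(q - 3)^2*(q^2 + q - 2) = (q - 5)*(q - 4)*(q - 3)^2*(q - 1)*(q + 2)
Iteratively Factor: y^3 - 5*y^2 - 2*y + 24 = (y - 4)*(y^2 - y - 6) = (y - 4)*(y - 3)*(y + 2)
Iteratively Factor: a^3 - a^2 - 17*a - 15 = (a - 5)*(a^2 + 4*a + 3) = (a - 5)*(a + 1)*(a + 3)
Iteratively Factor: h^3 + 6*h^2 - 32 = (h - 2)*(h^2 + 8*h + 16) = (h - 2)*(h + 4)*(h + 4)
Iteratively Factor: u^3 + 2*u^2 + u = (u + 1)*(u^2 + u) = (u + 1)^2*(u)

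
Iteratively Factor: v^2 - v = (v - 1)*(v)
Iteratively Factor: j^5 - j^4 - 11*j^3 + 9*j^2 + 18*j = (j)*(j^4 - j^3 - 11*j^2 + 9*j + 18) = j*(j - 2)*(j^3 + j^2 - 9*j - 9) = j*(j - 2)*(j + 1)*(j^2 - 9) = j*(j - 2)*(j + 1)*(j + 3)*(j - 3)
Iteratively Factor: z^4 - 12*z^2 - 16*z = (z + 2)*(z^3 - 2*z^2 - 8*z) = z*(z + 2)*(z^2 - 2*z - 8) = z*(z + 2)^2*(z - 4)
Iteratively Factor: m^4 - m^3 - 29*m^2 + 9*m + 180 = (m + 4)*(m^3 - 5*m^2 - 9*m + 45) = (m - 5)*(m + 4)*(m^2 - 9) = (m - 5)*(m - 3)*(m + 4)*(m + 3)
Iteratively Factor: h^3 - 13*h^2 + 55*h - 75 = (h - 5)*(h^2 - 8*h + 15) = (h - 5)^2*(h - 3)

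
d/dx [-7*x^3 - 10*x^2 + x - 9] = -21*x^2 - 20*x + 1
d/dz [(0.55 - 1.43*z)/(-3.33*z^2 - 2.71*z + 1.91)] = (-4.7619*z^2 + 3.663*z - 1.2408)/(11.0889*z^4 + 18.0486*z^3 - 5.3765*z^2 - 10.3522*z + 3.6481)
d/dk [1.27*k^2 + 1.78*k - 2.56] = 2.54*k + 1.78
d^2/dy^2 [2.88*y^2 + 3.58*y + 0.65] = 5.76000000000000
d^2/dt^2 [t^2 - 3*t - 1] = 2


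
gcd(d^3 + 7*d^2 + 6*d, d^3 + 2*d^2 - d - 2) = d + 1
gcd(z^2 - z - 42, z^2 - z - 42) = z^2 - z - 42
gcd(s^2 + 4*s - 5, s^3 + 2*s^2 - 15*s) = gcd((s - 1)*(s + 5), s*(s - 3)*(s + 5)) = s + 5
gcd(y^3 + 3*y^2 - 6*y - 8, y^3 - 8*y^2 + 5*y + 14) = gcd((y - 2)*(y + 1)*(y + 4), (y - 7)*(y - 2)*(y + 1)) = y^2 - y - 2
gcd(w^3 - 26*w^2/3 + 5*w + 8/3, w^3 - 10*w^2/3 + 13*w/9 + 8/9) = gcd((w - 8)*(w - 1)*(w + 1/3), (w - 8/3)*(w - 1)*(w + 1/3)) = w^2 - 2*w/3 - 1/3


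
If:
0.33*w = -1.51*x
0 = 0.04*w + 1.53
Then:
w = -38.25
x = 8.36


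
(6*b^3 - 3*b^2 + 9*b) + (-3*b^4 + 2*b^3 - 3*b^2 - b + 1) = -3*b^4 + 8*b^3 - 6*b^2 + 8*b + 1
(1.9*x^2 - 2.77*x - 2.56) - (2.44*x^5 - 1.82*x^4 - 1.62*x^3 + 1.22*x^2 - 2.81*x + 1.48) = -2.44*x^5 + 1.82*x^4 + 1.62*x^3 + 0.68*x^2 + 0.04*x - 4.04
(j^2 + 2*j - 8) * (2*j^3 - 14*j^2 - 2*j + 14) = 2*j^5 - 10*j^4 - 46*j^3 + 122*j^2 + 44*j - 112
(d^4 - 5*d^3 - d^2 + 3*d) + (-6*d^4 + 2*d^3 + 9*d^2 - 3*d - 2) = -5*d^4 - 3*d^3 + 8*d^2 - 2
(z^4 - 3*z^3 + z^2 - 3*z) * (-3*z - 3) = -3*z^5 + 6*z^4 + 6*z^3 + 6*z^2 + 9*z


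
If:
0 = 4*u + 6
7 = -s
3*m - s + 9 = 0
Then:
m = -16/3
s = -7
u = -3/2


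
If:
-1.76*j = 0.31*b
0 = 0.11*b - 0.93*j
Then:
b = 0.00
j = 0.00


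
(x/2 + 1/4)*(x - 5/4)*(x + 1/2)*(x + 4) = x^4/2 + 15*x^3/8 - x^2 - 69*x/32 - 5/8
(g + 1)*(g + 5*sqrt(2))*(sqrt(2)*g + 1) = sqrt(2)*g^3 + sqrt(2)*g^2 + 11*g^2 + 5*sqrt(2)*g + 11*g + 5*sqrt(2)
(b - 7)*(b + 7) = b^2 - 49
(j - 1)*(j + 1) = j^2 - 1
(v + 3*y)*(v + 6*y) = v^2 + 9*v*y + 18*y^2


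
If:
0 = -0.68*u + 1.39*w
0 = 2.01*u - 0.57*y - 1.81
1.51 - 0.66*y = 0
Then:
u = 1.55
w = 0.76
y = 2.29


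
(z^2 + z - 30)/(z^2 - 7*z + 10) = (z + 6)/(z - 2)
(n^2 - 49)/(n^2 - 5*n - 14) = (n + 7)/(n + 2)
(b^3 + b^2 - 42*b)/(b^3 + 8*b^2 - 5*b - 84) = b*(b - 6)/(b^2 + b - 12)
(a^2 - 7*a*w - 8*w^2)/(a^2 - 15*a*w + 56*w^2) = (-a - w)/(-a + 7*w)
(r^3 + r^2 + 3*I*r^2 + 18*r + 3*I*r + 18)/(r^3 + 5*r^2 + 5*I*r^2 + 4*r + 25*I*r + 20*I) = (r^2 + 3*I*r + 18)/(r^2 + r*(4 + 5*I) + 20*I)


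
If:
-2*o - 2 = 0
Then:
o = -1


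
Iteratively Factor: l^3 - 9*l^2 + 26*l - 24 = (l - 2)*(l^2 - 7*l + 12) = (l - 3)*(l - 2)*(l - 4)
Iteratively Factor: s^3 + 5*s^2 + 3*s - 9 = (s + 3)*(s^2 + 2*s - 3) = (s + 3)^2*(s - 1)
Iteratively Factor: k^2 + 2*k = (k)*(k + 2)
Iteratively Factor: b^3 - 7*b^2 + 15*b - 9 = (b - 3)*(b^2 - 4*b + 3) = (b - 3)*(b - 1)*(b - 3)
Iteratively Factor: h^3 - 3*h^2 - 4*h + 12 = (h - 2)*(h^2 - h - 6) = (h - 2)*(h + 2)*(h - 3)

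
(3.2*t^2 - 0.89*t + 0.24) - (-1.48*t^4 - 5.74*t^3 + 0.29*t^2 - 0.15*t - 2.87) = 1.48*t^4 + 5.74*t^3 + 2.91*t^2 - 0.74*t + 3.11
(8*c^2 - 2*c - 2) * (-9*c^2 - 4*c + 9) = -72*c^4 - 14*c^3 + 98*c^2 - 10*c - 18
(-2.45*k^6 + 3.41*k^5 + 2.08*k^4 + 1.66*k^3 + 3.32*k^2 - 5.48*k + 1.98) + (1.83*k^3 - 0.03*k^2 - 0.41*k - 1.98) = -2.45*k^6 + 3.41*k^5 + 2.08*k^4 + 3.49*k^3 + 3.29*k^2 - 5.89*k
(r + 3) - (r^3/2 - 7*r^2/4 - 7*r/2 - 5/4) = -r^3/2 + 7*r^2/4 + 9*r/2 + 17/4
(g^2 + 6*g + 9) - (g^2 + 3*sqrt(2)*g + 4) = -3*sqrt(2)*g + 6*g + 5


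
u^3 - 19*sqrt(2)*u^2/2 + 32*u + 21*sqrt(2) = (u - 7*sqrt(2))*(u - 3*sqrt(2))*(u + sqrt(2)/2)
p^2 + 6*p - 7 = (p - 1)*(p + 7)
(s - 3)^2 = s^2 - 6*s + 9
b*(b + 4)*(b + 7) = b^3 + 11*b^2 + 28*b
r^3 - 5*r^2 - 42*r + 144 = (r - 8)*(r - 3)*(r + 6)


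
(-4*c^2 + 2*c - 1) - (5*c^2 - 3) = -9*c^2 + 2*c + 2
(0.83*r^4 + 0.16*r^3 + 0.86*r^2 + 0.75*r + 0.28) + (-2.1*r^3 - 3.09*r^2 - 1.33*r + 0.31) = 0.83*r^4 - 1.94*r^3 - 2.23*r^2 - 0.58*r + 0.59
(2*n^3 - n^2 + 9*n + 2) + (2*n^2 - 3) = 2*n^3 + n^2 + 9*n - 1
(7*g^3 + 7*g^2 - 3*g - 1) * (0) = 0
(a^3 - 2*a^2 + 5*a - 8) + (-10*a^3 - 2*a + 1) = -9*a^3 - 2*a^2 + 3*a - 7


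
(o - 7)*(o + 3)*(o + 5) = o^3 + o^2 - 41*o - 105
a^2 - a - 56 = (a - 8)*(a + 7)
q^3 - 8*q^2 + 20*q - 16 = (q - 4)*(q - 2)^2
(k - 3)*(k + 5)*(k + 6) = k^3 + 8*k^2 - 3*k - 90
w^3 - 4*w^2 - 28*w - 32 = (w - 8)*(w + 2)^2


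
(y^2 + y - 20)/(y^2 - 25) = (y - 4)/(y - 5)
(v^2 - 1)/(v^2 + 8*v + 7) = (v - 1)/(v + 7)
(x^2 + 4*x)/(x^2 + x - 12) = x/(x - 3)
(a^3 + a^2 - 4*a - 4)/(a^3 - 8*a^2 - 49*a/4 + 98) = 4*(a^3 + a^2 - 4*a - 4)/(4*a^3 - 32*a^2 - 49*a + 392)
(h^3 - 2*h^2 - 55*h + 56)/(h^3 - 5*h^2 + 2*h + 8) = (h^3 - 2*h^2 - 55*h + 56)/(h^3 - 5*h^2 + 2*h + 8)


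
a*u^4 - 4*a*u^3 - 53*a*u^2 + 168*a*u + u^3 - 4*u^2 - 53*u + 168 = (u - 8)*(u - 3)*(u + 7)*(a*u + 1)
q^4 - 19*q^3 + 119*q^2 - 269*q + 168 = (q - 8)*(q - 7)*(q - 3)*(q - 1)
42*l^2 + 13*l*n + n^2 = (6*l + n)*(7*l + n)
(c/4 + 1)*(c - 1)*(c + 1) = c^3/4 + c^2 - c/4 - 1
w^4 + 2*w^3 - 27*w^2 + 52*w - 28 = (w - 2)^2*(w - 1)*(w + 7)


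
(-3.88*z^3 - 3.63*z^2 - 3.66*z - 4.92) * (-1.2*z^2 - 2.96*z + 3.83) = 4.656*z^5 + 15.8408*z^4 + 0.2764*z^3 + 2.8347*z^2 + 0.545399999999999*z - 18.8436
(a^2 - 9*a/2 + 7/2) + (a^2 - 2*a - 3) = 2*a^2 - 13*a/2 + 1/2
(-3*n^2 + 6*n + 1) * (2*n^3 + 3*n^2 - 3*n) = -6*n^5 + 3*n^4 + 29*n^3 - 15*n^2 - 3*n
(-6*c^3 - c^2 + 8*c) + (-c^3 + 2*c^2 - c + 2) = -7*c^3 + c^2 + 7*c + 2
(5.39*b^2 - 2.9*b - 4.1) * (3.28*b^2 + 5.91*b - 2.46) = 17.6792*b^4 + 22.3429*b^3 - 43.8464*b^2 - 17.097*b + 10.086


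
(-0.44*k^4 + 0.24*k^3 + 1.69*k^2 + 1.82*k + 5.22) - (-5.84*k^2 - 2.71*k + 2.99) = -0.44*k^4 + 0.24*k^3 + 7.53*k^2 + 4.53*k + 2.23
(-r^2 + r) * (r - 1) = -r^3 + 2*r^2 - r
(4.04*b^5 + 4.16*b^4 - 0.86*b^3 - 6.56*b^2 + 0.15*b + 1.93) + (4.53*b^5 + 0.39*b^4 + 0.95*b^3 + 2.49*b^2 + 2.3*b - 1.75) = 8.57*b^5 + 4.55*b^4 + 0.09*b^3 - 4.07*b^2 + 2.45*b + 0.18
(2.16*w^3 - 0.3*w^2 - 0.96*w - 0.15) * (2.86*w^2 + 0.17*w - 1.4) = 6.1776*w^5 - 0.4908*w^4 - 5.8206*w^3 - 0.1722*w^2 + 1.3185*w + 0.21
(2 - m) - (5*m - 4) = 6 - 6*m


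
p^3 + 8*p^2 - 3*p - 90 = (p - 3)*(p + 5)*(p + 6)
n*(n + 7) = n^2 + 7*n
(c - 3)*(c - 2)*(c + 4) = c^3 - c^2 - 14*c + 24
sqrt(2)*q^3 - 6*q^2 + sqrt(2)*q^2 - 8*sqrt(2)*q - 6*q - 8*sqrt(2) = (q - 4*sqrt(2))*(q + sqrt(2))*(sqrt(2)*q + sqrt(2))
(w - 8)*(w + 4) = w^2 - 4*w - 32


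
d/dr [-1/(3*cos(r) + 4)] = -3*sin(r)/(3*cos(r) + 4)^2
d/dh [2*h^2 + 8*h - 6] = 4*h + 8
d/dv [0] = 0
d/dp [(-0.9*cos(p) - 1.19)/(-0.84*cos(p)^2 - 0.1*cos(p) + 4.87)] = (0.756*cos(p)^2 + 1.9992*cos(p) + 4.502)*sin(p)/(0.7056*cos(p)^4 + 0.168*cos(p)^3 - 8.1716*cos(p)^2 - 0.974*cos(p) + 23.7169)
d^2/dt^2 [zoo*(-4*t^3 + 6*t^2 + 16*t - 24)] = zoo*(t + 1)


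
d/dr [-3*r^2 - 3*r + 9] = -6*r - 3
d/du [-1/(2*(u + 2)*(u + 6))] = (u + 4)/((u + 2)^2*(u + 6)^2)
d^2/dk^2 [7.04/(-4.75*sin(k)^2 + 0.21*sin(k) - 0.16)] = (635.36*sin(k)^4 - 21.0672*sin(k)^3 - 974.131136*sin(k)^2 + 42.370944*sin(k) + 10.079872)/(4.75*sin(k)^2 - 0.21*sin(k) + 0.16)^3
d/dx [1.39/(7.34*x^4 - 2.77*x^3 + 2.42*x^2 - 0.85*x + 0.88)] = (-40.8104*x^3 + 11.5509*x^2 - 6.7276*x + 1.1815)/(7.34*x^4 - 2.77*x^3 + 2.42*x^2 - 0.85*x + 0.88)^2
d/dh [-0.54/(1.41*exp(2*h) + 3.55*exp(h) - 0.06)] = (1.5228*exp(h) + 1.917)*exp(h)/(1.41*exp(2*h) + 3.55*exp(h) - 0.06)^2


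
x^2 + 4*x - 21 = (x - 3)*(x + 7)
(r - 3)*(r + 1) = r^2 - 2*r - 3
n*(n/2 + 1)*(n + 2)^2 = n^4/2 + 3*n^3 + 6*n^2 + 4*n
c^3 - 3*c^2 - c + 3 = (c - 3)*(c - 1)*(c + 1)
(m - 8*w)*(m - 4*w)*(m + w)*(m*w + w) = m^4*w - 11*m^3*w^2 + m^3*w + 20*m^2*w^3 - 11*m^2*w^2 + 32*m*w^4 + 20*m*w^3 + 32*w^4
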